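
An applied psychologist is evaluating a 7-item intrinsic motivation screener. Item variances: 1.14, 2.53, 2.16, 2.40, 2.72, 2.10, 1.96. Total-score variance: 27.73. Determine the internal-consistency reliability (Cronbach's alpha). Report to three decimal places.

Cronbach's alpha = 0.535

ΣVar(i) = 1.14 + 2.53 + 2.16 + 2.40 + 2.72 + 2.10 + 1.96 = 15.01
α = (k/(k−1))·(1 − ΣVar(i)/Var(T)) = (7/6)·(1 − 15.01/27.73) = 0.535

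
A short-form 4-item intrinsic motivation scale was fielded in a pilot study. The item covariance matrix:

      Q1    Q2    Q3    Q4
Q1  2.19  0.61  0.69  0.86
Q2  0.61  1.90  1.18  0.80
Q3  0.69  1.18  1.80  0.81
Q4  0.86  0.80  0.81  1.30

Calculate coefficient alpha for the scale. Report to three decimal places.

coefficient alpha = 0.772

Σσ²ᵢ = 2.19 + 1.90 + 1.80 + 1.30 = 7.19
Σ_{i<j} σ_ij = 4.95
σ²_total = 7.19 + 2 × 4.95 = 17.09
α = (k/(k−1))·(1 − Σσ²ᵢ/σ²_total) = (4/3)·(1 − 7.19/17.09) = 0.772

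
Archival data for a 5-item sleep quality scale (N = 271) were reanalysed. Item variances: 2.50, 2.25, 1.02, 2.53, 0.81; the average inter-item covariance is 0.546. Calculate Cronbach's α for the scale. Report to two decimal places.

Σσ²ᵢ = 2.50 + 2.25 + 1.02 + 2.53 + 0.81 = 9.11
Sum of the 10 distinct covariances = 10 × 0.546 = 5.460
σ²_T = Σσ²ᵢ + 2·Σcov = 9.11 + 2 × 5.460 = 20.030
α = (5/4)·(1 − 9.11/20.030) = 0.68

α = 0.68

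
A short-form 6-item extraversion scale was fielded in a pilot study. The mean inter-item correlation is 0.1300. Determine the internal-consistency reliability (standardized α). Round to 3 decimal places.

α = 0.473

Standardized α = k·r̄ / (1 + (k−1)·r̄) = 6 × 0.1300 / (1 + 5 × 0.1300)
  = 0.7800 / 1.6500 = 0.473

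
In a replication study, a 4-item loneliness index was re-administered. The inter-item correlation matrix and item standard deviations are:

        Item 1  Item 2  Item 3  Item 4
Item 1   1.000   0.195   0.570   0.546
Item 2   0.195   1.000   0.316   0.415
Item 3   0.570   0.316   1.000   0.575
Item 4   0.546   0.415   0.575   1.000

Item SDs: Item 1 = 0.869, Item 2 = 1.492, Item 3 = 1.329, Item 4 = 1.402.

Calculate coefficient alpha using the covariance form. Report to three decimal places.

coefficient alpha = 0.737

Σσ²ᵢ = 0.869² + 1.492² + 1.329² + 1.402² = 6.7131
Covariances σ_ij = r_ij · s_i · s_j:
  σ(Item 1,Item 2) = 0.195 × 0.869 × 1.492 = 0.2528
  σ(Item 1,Item 3) = 0.570 × 0.869 × 1.329 = 0.6583
  σ(Item 1,Item 4) = 0.546 × 0.869 × 1.402 = 0.6652
  σ(Item 2,Item 3) = 0.316 × 1.492 × 1.329 = 0.6266
  σ(Item 2,Item 4) = 0.415 × 1.492 × 1.402 = 0.8681
  σ(Item 3,Item 4) = 0.575 × 1.329 × 1.402 = 1.0714
σ²_T = Σσ²ᵢ + 2·Σσ_ij = 6.7131 + 2 × 4.1424 = 14.9979
α = (4/3)·(1 − 6.7131/14.9979) = 0.737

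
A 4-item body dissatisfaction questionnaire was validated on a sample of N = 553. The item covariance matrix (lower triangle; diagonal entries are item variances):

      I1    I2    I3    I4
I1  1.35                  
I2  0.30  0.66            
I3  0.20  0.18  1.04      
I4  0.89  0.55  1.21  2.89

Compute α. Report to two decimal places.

α = 0.70

Σσ²ᵢ = 1.35 + 0.66 + 1.04 + 2.89 = 5.94
Sum of the distinct covariances = 3.33
σ²_total = 5.94 + 2 × 3.33 = 12.60
α = (k/(k−1))·(1 − Σσ²ᵢ/σ²_total) = (4/3)·(1 − 5.94/12.60) = 0.70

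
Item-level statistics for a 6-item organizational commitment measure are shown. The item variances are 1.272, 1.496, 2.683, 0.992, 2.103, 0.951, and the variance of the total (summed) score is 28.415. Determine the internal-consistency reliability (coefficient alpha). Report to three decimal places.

Σσ²ᵢ = 1.272 + 1.496 + 2.683 + 0.992 + 2.103 + 0.951 = 9.497
α = (k/(k−1))·(1 − Σσ²ᵢ/σ²_total) = (6/5)·(1 − 9.497/28.415) = 0.799

α = 0.799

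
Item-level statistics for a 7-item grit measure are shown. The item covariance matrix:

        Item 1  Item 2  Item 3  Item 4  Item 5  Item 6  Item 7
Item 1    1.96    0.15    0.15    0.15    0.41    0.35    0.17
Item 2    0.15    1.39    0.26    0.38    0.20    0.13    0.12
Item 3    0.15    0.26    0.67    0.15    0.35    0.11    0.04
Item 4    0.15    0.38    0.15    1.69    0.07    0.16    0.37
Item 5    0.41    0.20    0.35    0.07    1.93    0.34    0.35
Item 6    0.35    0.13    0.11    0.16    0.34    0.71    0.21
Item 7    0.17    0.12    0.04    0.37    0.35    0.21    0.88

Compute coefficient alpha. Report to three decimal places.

ΣVar(i) = 1.96 + 1.39 + 0.67 + 1.69 + 1.93 + 0.71 + 0.88 = 9.23
Sum of off-diagonal covariances = 4.62
σ²_total = 9.23 + 2 × 4.62 = 18.47
α = (k/(k−1))·(1 − ΣVar(i)/σ²_total) = (7/6)·(1 − 9.23/18.47) = 0.584

coefficient alpha = 0.584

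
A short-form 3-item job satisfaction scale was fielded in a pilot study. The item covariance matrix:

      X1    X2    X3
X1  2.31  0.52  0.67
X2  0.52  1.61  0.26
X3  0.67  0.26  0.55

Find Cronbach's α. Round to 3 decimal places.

Cronbach's α = 0.590

Σσ²ᵢ = 2.31 + 1.61 + 0.55 = 4.47
Σ_{i<j} σ_ij = 1.45
σ²_T = 4.47 + 2 × 1.45 = 7.37
α = (k/(k−1))·(1 − Σσ²ᵢ/σ²_T) = (3/2)·(1 − 4.47/7.37) = 0.590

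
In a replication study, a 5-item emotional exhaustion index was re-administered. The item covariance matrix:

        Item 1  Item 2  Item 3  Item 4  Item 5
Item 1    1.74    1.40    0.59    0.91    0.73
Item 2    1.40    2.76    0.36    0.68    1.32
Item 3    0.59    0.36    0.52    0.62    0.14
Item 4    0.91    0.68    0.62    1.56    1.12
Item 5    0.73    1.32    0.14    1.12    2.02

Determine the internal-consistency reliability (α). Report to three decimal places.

ΣVar(i) = 1.74 + 2.76 + 0.52 + 1.56 + 2.02 = 8.60
Sum of off-diagonal covariances = 7.87
σ²_total = 8.60 + 2 × 7.87 = 24.34
α = (k/(k−1))·(1 − ΣVar(i)/σ²_total) = (5/4)·(1 − 8.60/24.34) = 0.808

α = 0.808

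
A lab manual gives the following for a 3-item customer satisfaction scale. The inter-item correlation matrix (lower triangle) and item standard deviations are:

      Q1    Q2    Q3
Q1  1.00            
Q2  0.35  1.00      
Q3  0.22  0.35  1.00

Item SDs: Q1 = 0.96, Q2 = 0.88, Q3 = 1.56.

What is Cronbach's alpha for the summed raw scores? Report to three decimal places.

Σσ²ᵢ = 0.96² + 0.88² + 1.56² = 4.1296
Covariances σ_ij = r_ij · s_i · s_j:
  σ(Q1,Q2) = 0.35 × 0.96 × 0.88 = 0.2957
  σ(Q1,Q3) = 0.22 × 0.96 × 1.56 = 0.3295
  σ(Q2,Q3) = 0.35 × 0.88 × 1.56 = 0.4805
σ²_T = Σσ²ᵢ + 2·Σσ_ij = 4.1296 + 2 × 1.1057 = 6.3410
α = (3/2)·(1 − 4.1296/6.3410) = 0.523

Cronbach's alpha = 0.523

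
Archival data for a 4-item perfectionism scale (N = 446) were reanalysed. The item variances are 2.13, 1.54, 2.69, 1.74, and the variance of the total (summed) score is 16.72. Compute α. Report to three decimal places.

ΣVar(i) = 2.13 + 1.54 + 2.69 + 1.74 = 8.10
α = (k/(k−1))·(1 − ΣVar(i)/Var(T)) = (4/3)·(1 − 8.10/16.72) = 0.687

α = 0.687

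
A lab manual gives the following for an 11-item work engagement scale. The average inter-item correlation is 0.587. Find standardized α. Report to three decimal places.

Standardized α = k·r̄ / (1 + (k−1)·r̄) = 11 × 0.587 / (1 + 10 × 0.587)
  = 6.4570 / 6.8700 = 0.940

α = 0.940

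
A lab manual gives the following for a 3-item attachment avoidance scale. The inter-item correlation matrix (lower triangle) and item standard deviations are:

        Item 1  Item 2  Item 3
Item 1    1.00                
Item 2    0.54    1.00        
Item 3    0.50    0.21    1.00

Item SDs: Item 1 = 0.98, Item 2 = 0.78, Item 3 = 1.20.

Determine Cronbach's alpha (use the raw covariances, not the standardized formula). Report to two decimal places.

α = 0.66

Σσ²ᵢ = 0.98² + 0.78² + 1.20² = 3.0088
Covariances σ_ij = r_ij · s_i · s_j:
  σ(Item 1,Item 2) = 0.54 × 0.98 × 0.78 = 0.4128
  σ(Item 1,Item 3) = 0.50 × 0.98 × 1.20 = 0.5880
  σ(Item 2,Item 3) = 0.21 × 0.78 × 1.20 = 0.1966
σ²_T = Σσ²ᵢ + 2·Σσ_ij = 3.0088 + 2 × 1.1974 = 5.4036
α = (3/2)·(1 − 3.0088/5.4036) = 0.66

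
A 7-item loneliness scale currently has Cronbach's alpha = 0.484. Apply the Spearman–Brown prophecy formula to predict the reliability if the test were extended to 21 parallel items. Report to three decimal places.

predicted reliability = 0.738

Length factor m = 21/7 = 3.0000
α' = m·α / (1 + (m−1)·α)
   = 21/7 × 0.484 / (1 + (21/7 − 1) × 0.484)
   = 1.4520 / 1.9680 = 0.738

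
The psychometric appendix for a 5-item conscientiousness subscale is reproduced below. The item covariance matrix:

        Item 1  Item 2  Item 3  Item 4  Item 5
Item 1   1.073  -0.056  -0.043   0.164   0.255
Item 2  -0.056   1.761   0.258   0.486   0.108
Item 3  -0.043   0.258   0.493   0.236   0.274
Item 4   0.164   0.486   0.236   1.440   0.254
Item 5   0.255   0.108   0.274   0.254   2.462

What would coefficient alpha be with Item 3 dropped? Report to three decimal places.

Remaining items: Item 1, Item 2, Item 4, Item 5 (k = 4).
Σσᵢ² = 1.073 + 1.761 + 1.440 + 2.462 = 6.736
σ²_T = 6.736 + 2 × 1.211 = 9.158
α (item deleted) = (4/3)·(1 − 6.736/9.158) = 0.353

coefficient alpha = 0.353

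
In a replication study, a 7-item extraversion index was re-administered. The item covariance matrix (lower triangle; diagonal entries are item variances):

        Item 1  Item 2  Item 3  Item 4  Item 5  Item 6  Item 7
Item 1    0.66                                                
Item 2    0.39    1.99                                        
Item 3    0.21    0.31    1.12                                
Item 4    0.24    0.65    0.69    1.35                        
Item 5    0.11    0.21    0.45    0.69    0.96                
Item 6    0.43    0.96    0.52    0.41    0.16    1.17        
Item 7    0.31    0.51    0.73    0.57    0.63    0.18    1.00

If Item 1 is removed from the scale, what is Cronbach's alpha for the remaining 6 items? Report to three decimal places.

Remaining items: Item 2, Item 3, Item 4, Item 5, Item 6, Item 7 (k = 6).
sum of item variances = 1.99 + 1.12 + 1.35 + 0.96 + 1.17 + 1.00 = 7.59
σ²_T = 7.59 + 2 × 7.67 = 22.93
α (item deleted) = (6/5)·(1 − 7.59/22.93) = 0.803

Cronbach's alpha = 0.803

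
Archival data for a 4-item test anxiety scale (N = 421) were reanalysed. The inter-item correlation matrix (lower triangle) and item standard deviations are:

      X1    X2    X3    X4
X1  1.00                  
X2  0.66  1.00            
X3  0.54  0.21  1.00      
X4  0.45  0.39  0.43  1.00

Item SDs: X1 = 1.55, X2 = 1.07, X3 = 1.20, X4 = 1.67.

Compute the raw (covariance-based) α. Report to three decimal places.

Σσ²ᵢ = 1.55² + 1.07² + 1.20² + 1.67² = 7.7763
Covariances σ_ij = r_ij · s_i · s_j:
  σ(X1,X2) = 0.66 × 1.55 × 1.07 = 1.0946
  σ(X1,X3) = 0.54 × 1.55 × 1.20 = 1.0044
  σ(X1,X4) = 0.45 × 1.55 × 1.67 = 1.1648
  σ(X2,X3) = 0.21 × 1.07 × 1.20 = 0.2696
  σ(X2,X4) = 0.39 × 1.07 × 1.67 = 0.6969
  σ(X3,X4) = 0.43 × 1.20 × 1.67 = 0.8617
σ²_T = Σσ²ᵢ + 2·Σσ_ij = 7.7763 + 2 × 5.0920 = 17.9603
α = (4/3)·(1 − 7.7763/17.9603) = 0.756

α = 0.756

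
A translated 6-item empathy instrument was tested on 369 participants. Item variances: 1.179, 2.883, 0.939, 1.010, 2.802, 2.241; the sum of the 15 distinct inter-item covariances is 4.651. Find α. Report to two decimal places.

α = 0.55

Σσᵢ² = 1.179 + 2.883 + 0.939 + 1.010 + 2.802 + 2.241 = 11.054
Sum of distinct covariances = 4.651
σ²_T = Σσᵢ² + 2·Σcov = 11.054 + 2 × 4.651 = 20.356
α = (6/5)·(1 − 11.054/20.356) = 0.55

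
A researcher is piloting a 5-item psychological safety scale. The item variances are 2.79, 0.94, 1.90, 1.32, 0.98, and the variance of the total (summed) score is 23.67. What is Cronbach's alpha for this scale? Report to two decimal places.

sum of item variances = 2.79 + 0.94 + 1.90 + 1.32 + 0.98 = 7.93
α = (k/(k−1))·(1 − sum of item variances/σ²_total) = (5/4)·(1 − 7.93/23.67) = 0.83

Cronbach's alpha = 0.83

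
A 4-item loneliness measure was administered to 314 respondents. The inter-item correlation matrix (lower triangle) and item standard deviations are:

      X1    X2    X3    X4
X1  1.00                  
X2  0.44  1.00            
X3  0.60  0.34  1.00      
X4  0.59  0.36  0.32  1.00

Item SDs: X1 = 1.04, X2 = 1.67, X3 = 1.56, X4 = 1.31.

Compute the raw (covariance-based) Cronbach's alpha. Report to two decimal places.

Cronbach's alpha = 0.73

Σσ²ᵢ = 1.04² + 1.67² + 1.56² + 1.31² = 8.0202
Covariances σ_ij = r_ij · s_i · s_j:
  σ(X1,X2) = 0.44 × 1.04 × 1.67 = 0.7642
  σ(X1,X3) = 0.60 × 1.04 × 1.56 = 0.9734
  σ(X1,X4) = 0.59 × 1.04 × 1.31 = 0.8038
  σ(X2,X3) = 0.34 × 1.67 × 1.56 = 0.8858
  σ(X2,X4) = 0.36 × 1.67 × 1.31 = 0.7876
  σ(X3,X4) = 0.32 × 1.56 × 1.31 = 0.6540
σ²_T = Σσ²ᵢ + 2·Σσ_ij = 8.0202 + 2 × 4.8688 = 17.7578
α = (4/3)·(1 − 8.0202/17.7578) = 0.73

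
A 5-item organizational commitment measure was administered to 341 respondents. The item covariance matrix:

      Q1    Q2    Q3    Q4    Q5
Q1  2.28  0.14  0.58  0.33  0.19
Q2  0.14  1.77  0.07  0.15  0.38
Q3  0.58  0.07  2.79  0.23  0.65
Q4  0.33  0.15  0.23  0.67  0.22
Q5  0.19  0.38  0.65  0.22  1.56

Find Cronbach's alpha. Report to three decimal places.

α = 0.492

Σσ²ᵢ = 2.28 + 1.77 + 2.79 + 0.67 + 1.56 = 9.07
Sum of the distinct covariances = 2.94
total variance = 9.07 + 2 × 2.94 = 14.95
α = (k/(k−1))·(1 − Σσ²ᵢ/total variance) = (5/4)·(1 − 9.07/14.95) = 0.492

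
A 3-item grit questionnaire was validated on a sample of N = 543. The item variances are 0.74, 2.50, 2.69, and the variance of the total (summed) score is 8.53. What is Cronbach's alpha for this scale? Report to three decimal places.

Cronbach's alpha = 0.457

ΣVar(i) = 0.74 + 2.50 + 2.69 = 5.93
α = (k/(k−1))·(1 − ΣVar(i)/σ²_total) = (3/2)·(1 − 5.93/8.53) = 0.457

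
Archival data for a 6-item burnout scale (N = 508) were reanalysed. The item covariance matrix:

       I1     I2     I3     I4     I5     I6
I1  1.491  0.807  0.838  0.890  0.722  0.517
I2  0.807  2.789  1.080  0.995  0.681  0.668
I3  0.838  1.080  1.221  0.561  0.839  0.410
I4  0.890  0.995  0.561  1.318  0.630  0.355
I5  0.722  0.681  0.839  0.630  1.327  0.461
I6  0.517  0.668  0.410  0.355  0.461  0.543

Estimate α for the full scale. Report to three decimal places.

α = 0.848

Σσ²ᵢ = 1.491 + 2.789 + 1.221 + 1.318 + 1.327 + 0.543 = 8.689
Σ_{i<j} σ_ij = 10.454
Var(T) = 8.689 + 2 × 10.454 = 29.597
α = (k/(k−1))·(1 − Σσ²ᵢ/Var(T)) = (6/5)·(1 − 8.689/29.597) = 0.848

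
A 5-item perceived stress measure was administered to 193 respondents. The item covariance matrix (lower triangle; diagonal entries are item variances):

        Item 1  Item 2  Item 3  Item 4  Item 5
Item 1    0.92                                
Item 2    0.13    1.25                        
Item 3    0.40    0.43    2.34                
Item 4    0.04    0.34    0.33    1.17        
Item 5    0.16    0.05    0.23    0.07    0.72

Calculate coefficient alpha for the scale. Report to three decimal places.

Σσ²ᵢ = 0.92 + 1.25 + 2.34 + 1.17 + 0.72 = 6.40
Sum of the distinct covariances = 2.18
σ²_T = 6.40 + 2 × 2.18 = 10.76
α = (k/(k−1))·(1 − Σσ²ᵢ/σ²_T) = (5/4)·(1 − 6.40/10.76) = 0.507

coefficient alpha = 0.507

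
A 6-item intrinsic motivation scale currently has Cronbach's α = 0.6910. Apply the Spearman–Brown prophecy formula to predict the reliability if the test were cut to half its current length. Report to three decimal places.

predicted reliability = 0.528

Length factor m = 1/2
α' = m·α / (1 − (1−m)·α)
   = 1/2 × 0.6910 / (1 − (1 − 1/2) × 0.6910)
   = 0.3455 / 0.6545 = 0.528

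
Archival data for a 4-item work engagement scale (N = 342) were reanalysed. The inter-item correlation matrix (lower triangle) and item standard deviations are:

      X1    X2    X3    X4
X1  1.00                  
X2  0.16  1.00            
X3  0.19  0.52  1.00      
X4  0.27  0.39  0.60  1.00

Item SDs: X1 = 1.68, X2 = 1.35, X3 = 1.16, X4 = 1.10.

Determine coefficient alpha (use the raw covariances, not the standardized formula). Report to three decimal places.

coefficient alpha = 0.647

Σσ²ᵢ = 1.68² + 1.35² + 1.16² + 1.10² = 7.2005
Covariances σ_ij = r_ij · s_i · s_j:
  σ(X1,X2) = 0.16 × 1.68 × 1.35 = 0.3629
  σ(X1,X3) = 0.19 × 1.68 × 1.16 = 0.3703
  σ(X1,X4) = 0.27 × 1.68 × 1.10 = 0.4990
  σ(X2,X3) = 0.52 × 1.35 × 1.16 = 0.8143
  σ(X2,X4) = 0.39 × 1.35 × 1.10 = 0.5792
  σ(X3,X4) = 0.60 × 1.16 × 1.10 = 0.7656
σ²_T = Σσ²ᵢ + 2·Σσ_ij = 7.2005 + 2 × 3.3913 = 13.9831
α = (4/3)·(1 − 7.2005/13.9831) = 0.647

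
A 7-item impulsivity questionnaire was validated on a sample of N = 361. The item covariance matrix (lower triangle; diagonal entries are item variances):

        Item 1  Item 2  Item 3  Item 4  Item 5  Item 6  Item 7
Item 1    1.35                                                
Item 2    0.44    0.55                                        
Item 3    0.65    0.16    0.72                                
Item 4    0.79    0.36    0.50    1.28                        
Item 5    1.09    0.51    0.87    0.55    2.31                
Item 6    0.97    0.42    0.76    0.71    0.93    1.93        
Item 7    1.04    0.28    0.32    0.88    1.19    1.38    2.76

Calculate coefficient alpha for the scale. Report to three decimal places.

α = 0.853

Σσᵢ² = 1.35 + 0.55 + 0.72 + 1.28 + 2.31 + 1.93 + 2.76 = 10.90
Sum of the distinct covariances = 14.80
σ²_total = 10.90 + 2 × 14.80 = 40.50
α = (k/(k−1))·(1 − Σσᵢ²/σ²_total) = (7/6)·(1 − 10.90/40.50) = 0.853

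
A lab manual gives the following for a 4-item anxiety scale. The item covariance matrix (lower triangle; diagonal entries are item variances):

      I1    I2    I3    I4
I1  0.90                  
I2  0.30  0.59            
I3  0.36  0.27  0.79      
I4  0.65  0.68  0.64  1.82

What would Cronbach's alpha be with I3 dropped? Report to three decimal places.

Remaining items: I1, I2, I4 (k = 3).
ΣVar(i) = 0.90 + 0.59 + 1.82 = 3.31
total variance = 3.31 + 2 × 1.63 = 6.57
α (item deleted) = (3/2)·(1 − 3.31/6.57) = 0.744

Cronbach's alpha = 0.744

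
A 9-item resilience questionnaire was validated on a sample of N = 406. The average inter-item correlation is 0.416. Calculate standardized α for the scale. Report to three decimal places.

Standardized α = k·r̄ / (1 + (k−1)·r̄) = 9 × 0.416 / (1 + 8 × 0.416)
  = 3.7440 / 4.3280 = 0.865

standardized α = 0.865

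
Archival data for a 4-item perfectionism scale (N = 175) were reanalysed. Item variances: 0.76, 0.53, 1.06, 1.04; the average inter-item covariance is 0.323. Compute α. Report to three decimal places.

α = 0.711

sum of item variances = 0.76 + 0.53 + 1.06 + 1.04 = 3.39
Sum of the 6 distinct covariances = 6 × 0.323 = 1.938
total variance = sum of item variances + 2·Σcov = 3.39 + 2 × 1.938 = 7.266
α = (4/3)·(1 − 3.39/7.266) = 0.711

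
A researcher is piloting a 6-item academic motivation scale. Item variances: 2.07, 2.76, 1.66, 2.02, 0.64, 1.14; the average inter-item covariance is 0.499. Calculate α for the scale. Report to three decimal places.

sum of item variances = 2.07 + 2.76 + 1.66 + 2.02 + 0.64 + 1.14 = 10.29
Sum of the 15 distinct covariances = 15 × 0.499 = 7.485
Var(T) = sum of item variances + 2·Σcov = 10.29 + 2 × 7.485 = 25.260
α = (6/5)·(1 − 10.29/25.260) = 0.711

α = 0.711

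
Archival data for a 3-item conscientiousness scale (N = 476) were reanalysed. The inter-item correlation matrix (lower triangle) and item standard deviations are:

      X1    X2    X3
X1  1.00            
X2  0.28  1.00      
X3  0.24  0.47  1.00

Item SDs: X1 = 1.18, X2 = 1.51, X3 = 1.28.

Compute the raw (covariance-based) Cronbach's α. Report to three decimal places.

Cronbach's α = 0.600

Σσ²ᵢ = 1.18² + 1.51² + 1.28² = 5.3109
Covariances σ_ij = r_ij · s_i · s_j:
  σ(X1,X2) = 0.28 × 1.18 × 1.51 = 0.4989
  σ(X1,X3) = 0.24 × 1.18 × 1.28 = 0.3625
  σ(X2,X3) = 0.47 × 1.51 × 1.28 = 0.9084
σ²_T = Σσ²ᵢ + 2·Σσ_ij = 5.3109 + 2 × 1.7698 = 8.8505
α = (3/2)·(1 − 5.3109/8.8505) = 0.600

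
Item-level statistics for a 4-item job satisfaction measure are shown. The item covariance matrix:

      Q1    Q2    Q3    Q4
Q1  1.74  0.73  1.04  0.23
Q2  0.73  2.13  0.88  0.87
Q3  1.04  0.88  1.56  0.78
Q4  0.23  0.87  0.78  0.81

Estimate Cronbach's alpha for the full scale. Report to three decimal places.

sum of item variances = 1.74 + 2.13 + 1.56 + 0.81 = 6.24
Sum of off-diagonal covariances = 4.53
σ²_T = 6.24 + 2 × 4.53 = 15.30
α = (k/(k−1))·(1 − sum of item variances/σ²_T) = (4/3)·(1 − 6.24/15.30) = 0.790

Cronbach's alpha = 0.790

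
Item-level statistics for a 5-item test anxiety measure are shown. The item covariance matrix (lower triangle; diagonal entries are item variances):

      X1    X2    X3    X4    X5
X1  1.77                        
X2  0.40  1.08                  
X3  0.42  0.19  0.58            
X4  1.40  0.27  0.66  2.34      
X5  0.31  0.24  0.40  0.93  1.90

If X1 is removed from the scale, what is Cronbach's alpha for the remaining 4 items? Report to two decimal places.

Remaining items: X2, X3, X4, X5 (k = 4).
Σσᵢ² = 1.08 + 0.58 + 2.34 + 1.90 = 5.90
Var(T) = 5.90 + 2 × 2.69 = 11.28
α (item deleted) = (4/3)·(1 − 5.90/11.28) = 0.64

α = 0.64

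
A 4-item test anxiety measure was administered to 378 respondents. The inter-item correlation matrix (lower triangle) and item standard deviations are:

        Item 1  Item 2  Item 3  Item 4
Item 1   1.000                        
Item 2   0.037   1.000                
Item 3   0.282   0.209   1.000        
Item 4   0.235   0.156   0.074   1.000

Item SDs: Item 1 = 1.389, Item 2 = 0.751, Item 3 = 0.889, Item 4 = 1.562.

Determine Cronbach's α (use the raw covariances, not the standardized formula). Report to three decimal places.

α = 0.421

Σσ²ᵢ = 1.389² + 0.751² + 0.889² + 1.562² = 5.7235
Covariances σ_ij = r_ij · s_i · s_j:
  σ(Item 1,Item 2) = 0.037 × 1.389 × 0.751 = 0.0386
  σ(Item 1,Item 3) = 0.282 × 1.389 × 0.889 = 0.3482
  σ(Item 1,Item 4) = 0.235 × 1.389 × 1.562 = 0.5099
  σ(Item 2,Item 3) = 0.209 × 0.751 × 0.889 = 0.1395
  σ(Item 2,Item 4) = 0.156 × 0.751 × 1.562 = 0.1830
  σ(Item 3,Item 4) = 0.074 × 0.889 × 1.562 = 0.1028
σ²_T = Σσ²ᵢ + 2·Σσ_ij = 5.7235 + 2 × 1.3220 = 8.3675
α = (4/3)·(1 − 5.7235/8.3675) = 0.421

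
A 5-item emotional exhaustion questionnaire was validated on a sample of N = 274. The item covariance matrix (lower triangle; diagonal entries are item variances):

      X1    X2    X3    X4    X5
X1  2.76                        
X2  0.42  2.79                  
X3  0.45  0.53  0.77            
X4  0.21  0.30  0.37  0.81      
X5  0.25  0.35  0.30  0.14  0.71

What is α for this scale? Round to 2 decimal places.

Σσᵢ² = 2.76 + 2.79 + 0.77 + 0.81 + 0.71 = 7.84
Sum of off-diagonal covariances = 3.32
σ²_T = 7.84 + 2 × 3.32 = 14.48
α = (k/(k−1))·(1 − Σσᵢ²/σ²_T) = (5/4)·(1 − 7.84/14.48) = 0.57

α = 0.57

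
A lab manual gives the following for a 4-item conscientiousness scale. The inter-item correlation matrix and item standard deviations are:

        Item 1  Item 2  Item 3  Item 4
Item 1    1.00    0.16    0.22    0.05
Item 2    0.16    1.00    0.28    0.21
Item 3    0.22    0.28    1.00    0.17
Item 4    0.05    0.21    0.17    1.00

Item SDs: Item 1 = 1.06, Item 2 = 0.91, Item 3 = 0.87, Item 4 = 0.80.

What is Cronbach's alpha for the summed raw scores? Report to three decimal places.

Σσ²ᵢ = 1.06² + 0.91² + 0.87² + 0.80² = 3.3486
Covariances σ_ij = r_ij · s_i · s_j:
  σ(Item 1,Item 2) = 0.16 × 1.06 × 0.91 = 0.1543
  σ(Item 1,Item 3) = 0.22 × 1.06 × 0.87 = 0.2029
  σ(Item 1,Item 4) = 0.05 × 1.06 × 0.80 = 0.0424
  σ(Item 2,Item 3) = 0.28 × 0.91 × 0.87 = 0.2217
  σ(Item 2,Item 4) = 0.21 × 0.91 × 0.80 = 0.1529
  σ(Item 3,Item 4) = 0.17 × 0.87 × 0.80 = 0.1183
σ²_T = Σσ²ᵢ + 2·Σσ_ij = 3.3486 + 2 × 0.8925 = 5.1336
α = (4/3)·(1 − 3.3486/5.1336) = 0.464

Cronbach's alpha = 0.464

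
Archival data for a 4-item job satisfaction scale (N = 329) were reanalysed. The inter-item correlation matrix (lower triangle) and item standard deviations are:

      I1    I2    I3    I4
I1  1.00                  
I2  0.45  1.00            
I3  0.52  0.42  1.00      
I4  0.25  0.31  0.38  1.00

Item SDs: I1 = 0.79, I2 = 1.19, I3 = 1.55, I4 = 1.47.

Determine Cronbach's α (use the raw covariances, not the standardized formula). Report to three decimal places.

Σσ²ᵢ = 0.79² + 1.19² + 1.55² + 1.47² = 6.6036
Covariances σ_ij = r_ij · s_i · s_j:
  σ(I1,I2) = 0.45 × 0.79 × 1.19 = 0.4230
  σ(I1,I3) = 0.52 × 0.79 × 1.55 = 0.6367
  σ(I1,I4) = 0.25 × 0.79 × 1.47 = 0.2903
  σ(I2,I3) = 0.42 × 1.19 × 1.55 = 0.7747
  σ(I2,I4) = 0.31 × 1.19 × 1.47 = 0.5423
  σ(I3,I4) = 0.38 × 1.55 × 1.47 = 0.8658
σ²_T = Σσ²ᵢ + 2·Σσ_ij = 6.6036 + 2 × 3.5328 = 13.6692
α = (4/3)·(1 − 6.6036/13.6692) = 0.689

α = 0.689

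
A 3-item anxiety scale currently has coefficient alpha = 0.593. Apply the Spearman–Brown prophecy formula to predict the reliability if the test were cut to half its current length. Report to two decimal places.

predicted reliability = 0.42

Length factor m = 1/2
α' = m·α / (1 − (1−m)·α)
   = 1/2 × 0.593 / (1 − (1 − 1/2) × 0.593)
   = 0.2965 / 0.7035 = 0.42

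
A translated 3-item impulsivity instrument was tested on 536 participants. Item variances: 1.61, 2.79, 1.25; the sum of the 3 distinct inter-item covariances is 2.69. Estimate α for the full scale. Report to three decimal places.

α = 0.732

ΣVar(i) = 1.61 + 2.79 + 1.25 = 5.65
Sum of distinct covariances = 2.69
Var(T) = ΣVar(i) + 2·Σcov = 5.65 + 2 × 2.69 = 11.03
α = (3/2)·(1 − 5.65/11.03) = 0.732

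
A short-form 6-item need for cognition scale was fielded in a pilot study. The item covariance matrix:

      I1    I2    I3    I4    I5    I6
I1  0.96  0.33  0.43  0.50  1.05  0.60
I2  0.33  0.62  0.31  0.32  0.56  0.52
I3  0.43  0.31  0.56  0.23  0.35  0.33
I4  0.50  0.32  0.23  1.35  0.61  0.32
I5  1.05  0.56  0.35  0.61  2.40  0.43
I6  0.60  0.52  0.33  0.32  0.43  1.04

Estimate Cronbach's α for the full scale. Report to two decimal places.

sum of item variances = 0.96 + 0.62 + 0.56 + 1.35 + 2.40 + 1.04 = 6.93
Σ_{i<j} σ_ij = 6.89
Var(T) = 6.93 + 2 × 6.89 = 20.71
α = (k/(k−1))·(1 − sum of item variances/Var(T)) = (6/5)·(1 − 6.93/20.71) = 0.80

Cronbach's α = 0.80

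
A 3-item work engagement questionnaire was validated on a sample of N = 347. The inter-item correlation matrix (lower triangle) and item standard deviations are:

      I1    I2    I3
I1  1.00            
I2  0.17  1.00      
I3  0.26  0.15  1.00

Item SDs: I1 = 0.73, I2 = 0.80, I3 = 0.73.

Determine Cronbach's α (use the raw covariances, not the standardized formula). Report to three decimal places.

α = 0.414

Σσ²ᵢ = 0.73² + 0.80² + 0.73² = 1.7058
Covariances σ_ij = r_ij · s_i · s_j:
  σ(I1,I2) = 0.17 × 0.73 × 0.80 = 0.0993
  σ(I1,I3) = 0.26 × 0.73 × 0.73 = 0.1386
  σ(I2,I3) = 0.15 × 0.80 × 0.73 = 0.0876
σ²_T = Σσ²ᵢ + 2·Σσ_ij = 1.7058 + 2 × 0.3255 = 2.3568
α = (3/2)·(1 − 1.7058/2.3568) = 0.414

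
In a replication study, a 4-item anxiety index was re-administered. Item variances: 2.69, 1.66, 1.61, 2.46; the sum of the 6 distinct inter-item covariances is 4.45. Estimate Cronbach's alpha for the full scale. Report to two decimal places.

Cronbach's alpha = 0.69

ΣVar(i) = 2.69 + 1.66 + 1.61 + 2.46 = 8.42
Sum of distinct covariances = 4.45
Var(T) = ΣVar(i) + 2·Σcov = 8.42 + 2 × 4.45 = 17.32
α = (4/3)·(1 − 8.42/17.32) = 0.69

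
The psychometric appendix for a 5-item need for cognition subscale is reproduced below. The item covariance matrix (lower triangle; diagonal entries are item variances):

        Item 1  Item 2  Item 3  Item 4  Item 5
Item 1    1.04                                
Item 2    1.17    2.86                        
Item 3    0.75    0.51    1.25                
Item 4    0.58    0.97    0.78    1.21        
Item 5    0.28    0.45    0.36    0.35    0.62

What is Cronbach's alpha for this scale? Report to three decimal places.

ΣVar(i) = 1.04 + 2.86 + 1.25 + 1.21 + 0.62 = 6.98
Σ_{i<j} σ_ij = 6.20
σ²_total = 6.98 + 2 × 6.20 = 19.38
α = (k/(k−1))·(1 − ΣVar(i)/σ²_total) = (5/4)·(1 − 6.98/19.38) = 0.800

Cronbach's alpha = 0.800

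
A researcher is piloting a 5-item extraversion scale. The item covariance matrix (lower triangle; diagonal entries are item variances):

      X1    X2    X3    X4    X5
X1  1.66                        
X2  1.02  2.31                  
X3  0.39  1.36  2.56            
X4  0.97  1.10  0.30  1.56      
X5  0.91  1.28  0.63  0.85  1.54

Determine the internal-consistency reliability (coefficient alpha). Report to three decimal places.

coefficient alpha = 0.808

Σσᵢ² = 1.66 + 2.31 + 2.56 + 1.56 + 1.54 = 9.63
Sum of the distinct covariances = 8.81
total variance = 9.63 + 2 × 8.81 = 27.25
α = (k/(k−1))·(1 − Σσᵢ²/total variance) = (5/4)·(1 − 9.63/27.25) = 0.808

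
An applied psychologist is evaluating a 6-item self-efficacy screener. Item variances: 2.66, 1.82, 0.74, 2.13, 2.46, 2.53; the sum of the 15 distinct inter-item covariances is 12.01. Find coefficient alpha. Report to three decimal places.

coefficient alpha = 0.793

sum of item variances = 2.66 + 1.82 + 0.74 + 2.13 + 2.46 + 2.53 = 12.34
Sum of distinct covariances = 12.01
σ²_T = sum of item variances + 2·Σcov = 12.34 + 2 × 12.01 = 36.36
α = (6/5)·(1 − 12.34/36.36) = 0.793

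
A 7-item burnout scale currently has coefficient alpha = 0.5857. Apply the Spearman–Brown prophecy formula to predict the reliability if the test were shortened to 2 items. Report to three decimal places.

predicted reliability = 0.288

Length factor m = 2/7 = 0.2857
α' = m·α / (1 − (1−m)·α)
   = 2/7 × 0.5857 / (1 − (1 − 2/7) × 0.5857)
   = 0.1673 / 0.5816 = 0.288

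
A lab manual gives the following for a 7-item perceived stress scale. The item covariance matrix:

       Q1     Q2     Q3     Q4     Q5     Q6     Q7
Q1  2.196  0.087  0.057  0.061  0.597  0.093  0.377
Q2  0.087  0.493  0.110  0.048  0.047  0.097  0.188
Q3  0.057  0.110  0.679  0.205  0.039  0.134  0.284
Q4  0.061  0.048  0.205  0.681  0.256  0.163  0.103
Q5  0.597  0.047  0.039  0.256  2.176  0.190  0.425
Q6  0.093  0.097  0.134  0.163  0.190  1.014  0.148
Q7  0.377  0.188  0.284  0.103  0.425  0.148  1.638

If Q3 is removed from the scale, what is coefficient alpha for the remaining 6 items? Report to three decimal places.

Remaining items: Q1, Q2, Q4, Q5, Q6, Q7 (k = 6).
ΣVar(i) = 2.196 + 0.493 + 0.681 + 2.176 + 1.014 + 1.638 = 8.198
total variance = 8.198 + 2 × 2.880 = 13.958
α (item deleted) = (6/5)·(1 − 8.198/13.958) = 0.495

coefficient alpha = 0.495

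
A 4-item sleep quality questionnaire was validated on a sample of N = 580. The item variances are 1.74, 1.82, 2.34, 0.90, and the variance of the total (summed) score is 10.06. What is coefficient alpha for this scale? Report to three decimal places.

coefficient alpha = 0.432

ΣVar(i) = 1.74 + 1.82 + 2.34 + 0.90 = 6.80
α = (k/(k−1))·(1 − ΣVar(i)/σ²_total) = (4/3)·(1 − 6.80/10.06) = 0.432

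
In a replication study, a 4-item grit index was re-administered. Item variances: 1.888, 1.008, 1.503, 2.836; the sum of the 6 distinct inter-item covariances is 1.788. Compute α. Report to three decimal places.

ΣVar(i) = 1.888 + 1.008 + 1.503 + 2.836 = 7.235
Sum of distinct covariances = 1.788
total variance = ΣVar(i) + 2·Σcov = 7.235 + 2 × 1.788 = 10.811
α = (4/3)·(1 − 7.235/10.811) = 0.441

α = 0.441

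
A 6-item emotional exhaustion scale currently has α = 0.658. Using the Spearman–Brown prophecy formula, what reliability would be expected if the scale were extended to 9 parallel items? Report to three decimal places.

predicted reliability = 0.743

Length factor m = 9/6 = 1.5000
α' = m·α / (1 + (m−1)·α)
   = 9/6 × 0.658 / (1 + (9/6 − 1) × 0.658)
   = 0.9870 / 1.3290 = 0.743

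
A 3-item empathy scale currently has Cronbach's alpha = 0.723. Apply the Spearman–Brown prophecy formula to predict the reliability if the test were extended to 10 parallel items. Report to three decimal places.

Length factor m = 10/3 = 3.3333
α' = m·α / (1 + (m−1)·α)
   = 10/3 × 0.723 / (1 + (10/3 − 1) × 0.723)
   = 2.4100 / 2.6870 = 0.897

predicted reliability = 0.897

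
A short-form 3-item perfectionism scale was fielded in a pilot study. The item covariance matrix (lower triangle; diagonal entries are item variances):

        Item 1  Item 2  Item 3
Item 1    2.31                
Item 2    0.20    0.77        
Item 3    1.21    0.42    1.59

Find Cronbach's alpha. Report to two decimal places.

ΣVar(i) = 2.31 + 0.77 + 1.59 = 4.67
Σ_{i<j} σ_ij = 1.83
total variance = 4.67 + 2 × 1.83 = 8.33
α = (k/(k−1))·(1 − ΣVar(i)/total variance) = (3/2)·(1 − 4.67/8.33) = 0.66

Cronbach's alpha = 0.66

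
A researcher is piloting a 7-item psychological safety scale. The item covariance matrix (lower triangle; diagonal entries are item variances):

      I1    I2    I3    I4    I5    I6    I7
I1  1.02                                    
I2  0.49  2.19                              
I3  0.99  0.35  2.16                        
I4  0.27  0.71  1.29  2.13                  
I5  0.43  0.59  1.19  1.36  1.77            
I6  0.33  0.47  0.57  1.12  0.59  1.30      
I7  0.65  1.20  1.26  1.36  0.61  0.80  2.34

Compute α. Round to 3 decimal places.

α = 0.840

Σσ²ᵢ = 1.02 + 2.19 + 2.16 + 2.13 + 1.77 + 1.30 + 2.34 = 12.91
Σ_{i<j} σ_ij = 16.63
total variance = 12.91 + 2 × 16.63 = 46.17
α = (k/(k−1))·(1 − Σσ²ᵢ/total variance) = (7/6)·(1 − 12.91/46.17) = 0.840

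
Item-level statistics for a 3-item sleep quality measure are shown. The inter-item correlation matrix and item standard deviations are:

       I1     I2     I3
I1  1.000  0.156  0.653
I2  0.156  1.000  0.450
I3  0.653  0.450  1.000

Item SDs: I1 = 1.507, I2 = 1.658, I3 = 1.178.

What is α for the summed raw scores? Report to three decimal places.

α = 0.647

Σσ²ᵢ = 1.507² + 1.658² + 1.178² = 6.4077
Covariances σ_ij = r_ij · s_i · s_j:
  σ(I1,I2) = 0.156 × 1.507 × 1.658 = 0.3898
  σ(I1,I3) = 0.653 × 1.507 × 1.178 = 1.1592
  σ(I2,I3) = 0.450 × 1.658 × 1.178 = 0.8789
σ²_T = Σσ²ᵢ + 2·Σσ_ij = 6.4077 + 2 × 2.4279 = 11.2635
α = (3/2)·(1 − 6.4077/11.2635) = 0.647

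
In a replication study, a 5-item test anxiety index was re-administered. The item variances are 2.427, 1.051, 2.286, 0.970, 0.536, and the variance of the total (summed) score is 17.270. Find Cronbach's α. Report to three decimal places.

Cronbach's α = 0.724

sum of item variances = 2.427 + 1.051 + 2.286 + 0.970 + 0.536 = 7.270
α = (k/(k−1))·(1 − sum of item variances/σ²_T) = (5/4)·(1 − 7.270/17.270) = 0.724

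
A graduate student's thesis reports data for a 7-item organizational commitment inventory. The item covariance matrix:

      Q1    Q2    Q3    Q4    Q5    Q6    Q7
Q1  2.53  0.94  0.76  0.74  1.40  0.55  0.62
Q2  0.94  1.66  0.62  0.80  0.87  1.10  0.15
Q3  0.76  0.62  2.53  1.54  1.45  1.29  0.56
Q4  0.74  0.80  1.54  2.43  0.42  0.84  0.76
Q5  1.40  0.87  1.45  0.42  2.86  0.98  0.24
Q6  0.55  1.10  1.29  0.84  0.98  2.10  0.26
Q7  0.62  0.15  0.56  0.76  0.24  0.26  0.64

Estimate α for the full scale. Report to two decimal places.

α = 0.81

ΣVar(i) = 2.53 + 1.66 + 2.53 + 2.43 + 2.86 + 2.10 + 0.64 = 14.75
Σ_{i<j} σ_ij = 16.89
σ²_total = 14.75 + 2 × 16.89 = 48.53
α = (k/(k−1))·(1 − ΣVar(i)/σ²_total) = (7/6)·(1 − 14.75/48.53) = 0.81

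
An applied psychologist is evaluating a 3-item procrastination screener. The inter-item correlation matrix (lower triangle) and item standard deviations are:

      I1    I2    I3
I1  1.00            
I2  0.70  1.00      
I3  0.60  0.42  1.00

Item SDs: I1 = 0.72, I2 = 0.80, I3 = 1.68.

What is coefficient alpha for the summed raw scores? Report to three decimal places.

Σσ²ᵢ = 0.72² + 0.80² + 1.68² = 3.9808
Covariances σ_ij = r_ij · s_i · s_j:
  σ(I1,I2) = 0.70 × 0.72 × 0.80 = 0.4032
  σ(I1,I3) = 0.60 × 0.72 × 1.68 = 0.7258
  σ(I2,I3) = 0.42 × 0.80 × 1.68 = 0.5645
σ²_T = Σσ²ᵢ + 2·Σσ_ij = 3.9808 + 2 × 1.6935 = 7.3678
α = (3/2)·(1 − 3.9808/7.3678) = 0.690

α = 0.690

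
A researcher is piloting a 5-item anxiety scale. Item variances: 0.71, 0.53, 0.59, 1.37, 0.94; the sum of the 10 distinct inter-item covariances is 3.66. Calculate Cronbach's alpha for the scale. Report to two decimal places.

Σσ²ᵢ = 0.71 + 0.53 + 0.59 + 1.37 + 0.94 = 4.14
Sum of distinct covariances = 3.66
total variance = Σσ²ᵢ + 2·Σcov = 4.14 + 2 × 3.66 = 11.46
α = (5/4)·(1 − 4.14/11.46) = 0.80

α = 0.80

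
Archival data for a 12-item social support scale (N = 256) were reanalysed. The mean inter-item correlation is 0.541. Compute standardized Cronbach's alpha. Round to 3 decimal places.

standardized Cronbach's alpha = 0.934

Standardized α = k·r̄ / (1 + (k−1)·r̄) = 12 × 0.541 / (1 + 11 × 0.541)
  = 6.4920 / 6.9510 = 0.934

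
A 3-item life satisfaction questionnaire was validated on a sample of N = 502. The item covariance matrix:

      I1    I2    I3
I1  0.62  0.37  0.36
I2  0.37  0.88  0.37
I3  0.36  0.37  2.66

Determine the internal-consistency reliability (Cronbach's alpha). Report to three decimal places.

sum of item variances = 0.62 + 0.88 + 2.66 = 4.16
Σ_{i<j} σ_ij = 1.10
Var(T) = 4.16 + 2 × 1.10 = 6.36
α = (k/(k−1))·(1 − sum of item variances/Var(T)) = (3/2)·(1 − 4.16/6.36) = 0.519

α = 0.519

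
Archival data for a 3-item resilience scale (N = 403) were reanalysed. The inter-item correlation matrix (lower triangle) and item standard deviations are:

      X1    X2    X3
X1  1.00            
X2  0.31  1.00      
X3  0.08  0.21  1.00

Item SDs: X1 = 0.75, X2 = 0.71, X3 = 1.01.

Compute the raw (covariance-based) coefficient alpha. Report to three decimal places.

Σσ²ᵢ = 0.75² + 0.71² + 1.01² = 2.0867
Covariances σ_ij = r_ij · s_i · s_j:
  σ(X1,X2) = 0.31 × 0.75 × 0.71 = 0.1651
  σ(X1,X3) = 0.08 × 0.75 × 1.01 = 0.0606
  σ(X2,X3) = 0.21 × 0.71 × 1.01 = 0.1506
σ²_T = Σσ²ᵢ + 2·Σσ_ij = 2.0867 + 2 × 0.3763 = 2.8393
α = (3/2)·(1 − 2.0867/2.8393) = 0.398

coefficient alpha = 0.398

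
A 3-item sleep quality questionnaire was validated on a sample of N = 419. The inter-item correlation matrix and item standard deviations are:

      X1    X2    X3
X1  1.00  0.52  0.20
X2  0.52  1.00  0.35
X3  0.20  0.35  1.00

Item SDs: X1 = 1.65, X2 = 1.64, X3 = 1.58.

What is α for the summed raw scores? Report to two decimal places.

α = 0.63

Σσ²ᵢ = 1.65² + 1.64² + 1.58² = 7.9085
Covariances σ_ij = r_ij · s_i · s_j:
  σ(X1,X2) = 0.52 × 1.65 × 1.64 = 1.4071
  σ(X1,X3) = 0.20 × 1.65 × 1.58 = 0.5214
  σ(X2,X3) = 0.35 × 1.64 × 1.58 = 0.9069
σ²_T = Σσ²ᵢ + 2·Σσ_ij = 7.9085 + 2 × 2.8354 = 13.5793
α = (3/2)·(1 − 7.9085/13.5793) = 0.63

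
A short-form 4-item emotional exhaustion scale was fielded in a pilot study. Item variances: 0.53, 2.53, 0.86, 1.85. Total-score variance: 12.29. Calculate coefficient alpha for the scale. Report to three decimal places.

Σσ²ᵢ = 0.53 + 2.53 + 0.86 + 1.85 = 5.77
α = (k/(k−1))·(1 − Σσ²ᵢ/Var(T)) = (4/3)·(1 − 5.77/12.29) = 0.707

coefficient alpha = 0.707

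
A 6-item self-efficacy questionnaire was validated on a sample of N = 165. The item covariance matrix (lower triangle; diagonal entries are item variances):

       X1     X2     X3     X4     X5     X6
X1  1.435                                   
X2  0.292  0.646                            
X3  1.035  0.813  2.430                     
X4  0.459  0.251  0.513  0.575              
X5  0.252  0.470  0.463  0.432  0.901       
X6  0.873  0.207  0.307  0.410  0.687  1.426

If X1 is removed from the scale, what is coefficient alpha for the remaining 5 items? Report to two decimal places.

Remaining items: X2, X3, X4, X5, X6 (k = 5).
Σσ²ᵢ = 0.646 + 2.430 + 0.575 + 0.901 + 1.426 = 5.978
σ²_T = 5.978 + 2 × 4.553 = 15.084
α (item deleted) = (5/4)·(1 − 5.978/15.084) = 0.75

α = 0.75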